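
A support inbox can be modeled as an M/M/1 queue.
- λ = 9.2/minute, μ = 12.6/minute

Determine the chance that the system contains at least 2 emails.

ρ = λ/μ = 9.2/12.6 = 0.73016
P(N ≥ n) = ρⁿ
P(N ≥ 2) = 0.73016^2
P(N ≥ 2) = 0.5331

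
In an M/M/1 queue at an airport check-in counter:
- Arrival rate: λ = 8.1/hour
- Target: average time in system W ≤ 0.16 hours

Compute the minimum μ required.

For M/M/1: W = 1/(μ-λ)
Need W ≤ 0.16, so 1/(μ-λ) ≤ 0.16
μ - λ ≥ 1/0.16 = 6.2500
μ ≥ 8.1 + 6.2500 = 14.3500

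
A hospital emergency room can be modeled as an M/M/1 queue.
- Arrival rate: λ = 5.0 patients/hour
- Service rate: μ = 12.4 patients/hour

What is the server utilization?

Server utilization: ρ = λ/μ
ρ = 5.0/12.4 = 0.4032
The server is busy 40.32% of the time.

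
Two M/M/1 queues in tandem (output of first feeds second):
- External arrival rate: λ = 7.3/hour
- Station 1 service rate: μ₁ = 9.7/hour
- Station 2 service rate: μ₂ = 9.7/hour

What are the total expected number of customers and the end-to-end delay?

By Jackson's theorem, each station behaves as independent M/M/1.
Station 1: ρ₁ = 7.3/9.7 = 0.7526, L₁ = ρ₁/(1-ρ₁) = λ/(μ₁-λ) = 7.3/2.40 = 3.04167
Station 2: ρ₂ = 7.3/9.7 = 0.7526, L₂ = ρ₂/(1-ρ₂) = λ/(μ₂-λ) = 7.3/2.40 = 3.04167
Total: L = L₁ + L₂ = 3.04167 + 3.04167 = 6.0833
W = L/λ = 6.0833/7.3 = 0.8333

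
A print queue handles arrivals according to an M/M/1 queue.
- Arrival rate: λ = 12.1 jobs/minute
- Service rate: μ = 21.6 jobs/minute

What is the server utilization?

Server utilization: ρ = λ/μ
ρ = 12.1/21.6 = 0.5602
The server is busy 56.02% of the time.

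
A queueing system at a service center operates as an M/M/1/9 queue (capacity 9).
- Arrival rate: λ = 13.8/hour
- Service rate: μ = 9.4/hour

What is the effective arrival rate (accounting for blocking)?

ρ = λ/μ = 13.8/9.4 = 1.46809
P₀ = (1-ρ)/(1-ρ^(K+1)) = (1-1.46809)/(1-1.46809^10) = -0.4681/-45.5079 = 0.01029
P_K = P₀×ρ^K = 0.0102859 × 1.46809^9 = 0.0102859 × 31.6792 = 0.3258
λ_eff = λ(1-P_K) = 13.8 × (1 - 0.32585) = 13.8 × 0.67415 = 9.3033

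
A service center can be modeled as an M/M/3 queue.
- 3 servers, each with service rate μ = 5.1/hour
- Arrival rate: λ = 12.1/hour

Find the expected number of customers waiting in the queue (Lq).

Traffic intensity: ρ = λ/(cμ) = 12.1/(3×5.1) = 0.7908
Since ρ = 0.7908 < 1, system is stable.
Offered load a = λ/μ = cρ = 12.1/5.1 = 2.3725
P₀ = [ Σₙ₌₀^2 aⁿ/n! + a^3/(3!(1-ρ)) ]⁻¹
Σ = a^0/0! + a^1/1! + a^2/2! = 1.0000 + 2.3725 + 2.8145 = 6.1870
a^3/(3!(1-ρ)) = 13.35505/(6 × 0.2091503) = 10.6423
P₀ = 1/(6.1870 + 10.6423) = 0.05942
Lq = P₀·a^3·ρ / (3!(1-ρ)²) = 0.059420 × 13.3551 × 0.79085 / (6 × 0.043744) = 2.3911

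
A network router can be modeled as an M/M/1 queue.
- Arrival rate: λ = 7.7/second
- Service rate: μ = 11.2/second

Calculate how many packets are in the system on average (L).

ρ = λ/μ = 7.7/11.2 = 0.6875
For M/M/1: L = λ/(μ-λ)
L = 7.7/(11.2-7.7) = 7.7/3.50
L = 2.2000 packets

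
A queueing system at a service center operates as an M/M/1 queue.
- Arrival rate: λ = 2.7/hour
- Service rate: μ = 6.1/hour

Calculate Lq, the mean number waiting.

ρ = λ/μ = 2.7/6.1 = 0.4426
For M/M/1: Lq = λ²/(μ(μ-λ))
Lq = 7.29/(6.1 × 3.40)
Lq = 0.3515 customers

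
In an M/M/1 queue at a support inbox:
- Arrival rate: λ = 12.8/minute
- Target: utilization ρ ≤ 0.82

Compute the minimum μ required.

ρ = λ/μ, so μ = λ/ρ
μ ≥ 12.8/0.82 = 15.6098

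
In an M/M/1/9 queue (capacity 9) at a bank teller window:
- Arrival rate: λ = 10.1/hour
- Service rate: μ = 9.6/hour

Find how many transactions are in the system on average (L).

ρ = λ/μ = 10.1/9.6 = 1.052083
P₀ = (1-ρ)/(1-ρ^(K+1)) = (1-1.052083)/(1-1.052083^10) = -0.05208/-0.6615 = 0.07873
P_K = P₀×ρ^K = 0.07873 × 1.052083^9 = 0.07873 × 1.5792 = 0.1243
L = ρ[1 - (K+1)ρ^K + Kρ^(K+1)] / [(1-ρ)(1-ρ^(K+1))]
L = 1.052083 × (1 - 10×1.579247 + 9×1.661499) / ((1 - 1.052083) × (1 - 1.661499)) = 4.9171 transactions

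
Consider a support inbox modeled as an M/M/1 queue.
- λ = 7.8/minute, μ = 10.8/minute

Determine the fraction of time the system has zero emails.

ρ = λ/μ = 7.8/10.8 = 0.7222
P(0) = 1 - ρ = 1 - 0.7222 = 0.2778
The server is idle 27.78% of the time.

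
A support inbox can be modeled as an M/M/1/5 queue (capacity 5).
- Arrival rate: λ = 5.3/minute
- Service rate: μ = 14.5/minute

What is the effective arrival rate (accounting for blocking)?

ρ = λ/μ = 5.3/14.5 = 0.3655172
P₀ = (1-ρ)/(1-ρ^(K+1)) = (1-0.3655172)/(1-0.3655172^6) = 0.6345/0.9976 = 0.6360
P_K = P₀×ρ^K = 0.63600 × 0.3655172^5 = 0.63600 × 0.0065244 = 0.004150
λ_eff = λ(1-P_K) = 5.3 × (1 - 0.004150) = 5.3 × 0.99585 = 5.2780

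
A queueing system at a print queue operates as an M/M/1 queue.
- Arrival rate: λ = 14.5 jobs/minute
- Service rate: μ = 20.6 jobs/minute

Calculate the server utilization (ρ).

Server utilization: ρ = λ/μ
ρ = 14.5/20.6 = 0.7039
The server is busy 70.39% of the time.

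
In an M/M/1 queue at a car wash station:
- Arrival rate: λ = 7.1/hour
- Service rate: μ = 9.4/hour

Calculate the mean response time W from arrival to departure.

First, compute utilization: ρ = λ/μ = 7.1/9.4 = 0.7553
For M/M/1: W = 1/(μ-λ)
W = 1/(9.4-7.1) = 1/2.30
W = 0.4348 hours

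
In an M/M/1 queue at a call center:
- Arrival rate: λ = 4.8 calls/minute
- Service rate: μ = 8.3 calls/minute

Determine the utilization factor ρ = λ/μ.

Server utilization: ρ = λ/μ
ρ = 4.8/8.3 = 0.5783
The server is busy 57.83% of the time.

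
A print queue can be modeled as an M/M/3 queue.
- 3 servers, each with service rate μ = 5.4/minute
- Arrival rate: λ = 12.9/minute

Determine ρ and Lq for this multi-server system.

Traffic intensity: ρ = λ/(cμ) = 12.9/(3×5.4) = 0.7963
Since ρ = 0.7963 < 1, system is stable.
Offered load a = λ/μ = cρ = 12.9/5.4 = 2.3889
P₀ = [ Σₙ₌₀^2 aⁿ/n! + a^3/(3!(1-ρ)) ]⁻¹
Σ = a^0/0! + a^1/1! + a^2/2! = 1.0000 + 2.3889 + 2.8534 = 6.2423
a^3/(3!(1-ρ)) = 13.6329/(6 × 0.203704) = 11.1542
P₀ = 1/(6.2423 + 11.1542) = 0.05748
Lq = P₀·a^3·ρ / (3!(1-ρ)²) = 0.057483 × 13.6329 × 0.79630 / (6 × 0.041495) = 2.5064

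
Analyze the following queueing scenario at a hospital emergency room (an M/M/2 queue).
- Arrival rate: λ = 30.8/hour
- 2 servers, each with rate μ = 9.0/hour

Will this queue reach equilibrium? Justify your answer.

Stability requires ρ = λ/(cμ) < 1
ρ = 30.8/(2 × 9.0) = 30.8/18.00 = 1.7111
Since 1.7111 ≥ 1, the system is UNSTABLE.
Need c > λ/μ = 30.8/9.0 = 3.42.
Minimum servers needed: c = 4.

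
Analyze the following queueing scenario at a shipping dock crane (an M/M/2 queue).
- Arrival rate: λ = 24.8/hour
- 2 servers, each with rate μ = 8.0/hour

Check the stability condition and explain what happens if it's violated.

Stability requires ρ = λ/(cμ) < 1
ρ = 24.8/(2 × 8.0) = 24.8/16.00 = 1.5500
Since 1.5500 ≥ 1, the system is UNSTABLE.
Need c > λ/μ = 24.8/8.0 = 3.10.
Minimum servers needed: c = 4.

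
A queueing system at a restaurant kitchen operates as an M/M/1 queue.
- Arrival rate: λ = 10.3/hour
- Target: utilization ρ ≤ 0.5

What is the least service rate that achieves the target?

ρ = λ/μ, so μ = λ/ρ
μ ≥ 10.3/0.5 = 20.6000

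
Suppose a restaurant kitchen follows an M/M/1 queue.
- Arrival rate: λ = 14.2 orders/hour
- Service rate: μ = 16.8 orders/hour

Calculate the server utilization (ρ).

Server utilization: ρ = λ/μ
ρ = 14.2/16.8 = 0.8452
The server is busy 84.52% of the time.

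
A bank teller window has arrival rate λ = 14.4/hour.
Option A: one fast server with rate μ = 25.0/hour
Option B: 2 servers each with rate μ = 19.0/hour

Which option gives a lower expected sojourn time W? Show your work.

Option A: single server μ = 25.0 (M/M/1)
  ρ_A = 14.4/25.0 = 0.5760
  W_A = 1/(μ-λ) = 1/(25.0-14.4) = 1/10.60 = 0.09434

Option B: 2 servers μ = 19.0 (M/M/2)
  ρ_B = λ/(cμ) = 14.4/(2×19.0) = 0.3789
  Offered load a = λ/μ = cρ = 14.4/19.0 = 0.7579
  P₀ = [ Σₙ₌₀^1 aⁿ/n! + a^2/(2!(1-ρ)) ]⁻¹
  Σ = a^0/0! + a^1/1! = 1.0000 + 0.7579 = 1.7579
  a^2/(2!(1-ρ)) = 0.5744/(2 × 0.6211) = 0.4624
  P₀ = 1/(1.7579 + 0.4624) = 0.4504
  Lq = P₀·a^2·ρ / (2!(1-ρ)²) = 0.4504 × 0.5744 × 0.3789 / (2 × 0.3857) = 0.1271
  Wq_B = Lq/λ = 0.12708/14.4 = 0.008825
  W_B = Wq_B + 1/μ = 0.008825 + 0.05263 = 0.06146

Since W_B = 0.06146 < W_A = 0.09434, Option B (multiple servers) has the shorter time in system.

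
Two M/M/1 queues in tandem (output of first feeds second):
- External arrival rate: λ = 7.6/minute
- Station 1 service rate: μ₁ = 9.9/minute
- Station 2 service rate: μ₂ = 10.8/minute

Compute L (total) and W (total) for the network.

By Jackson's theorem, each station behaves as independent M/M/1.
Station 1: ρ₁ = 7.6/9.9 = 0.7677, L₁ = ρ₁/(1-ρ₁) = λ/(μ₁-λ) = 7.6/2.30 = 3.3043
Station 2: ρ₂ = 7.6/10.8 = 0.7037, L₂ = ρ₂/(1-ρ₂) = λ/(μ₂-λ) = 7.6/3.20 = 2.3750
Total: L = L₁ + L₂ = 3.3043 + 2.3750 = 5.6793
W = L/λ = 5.6793/7.6 = 0.7473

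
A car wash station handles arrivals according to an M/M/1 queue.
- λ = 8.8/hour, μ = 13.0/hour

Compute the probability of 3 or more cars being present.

ρ = λ/μ = 8.8/13.0 = 0.6769
P(N ≥ n) = ρⁿ
P(N ≥ 3) = 0.6769^3
P(N ≥ 3) = 0.3102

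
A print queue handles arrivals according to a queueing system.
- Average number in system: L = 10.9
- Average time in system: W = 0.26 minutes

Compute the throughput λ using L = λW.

Little's Law: L = λW, so λ = L/W
λ = 10.9/0.26 = 41.9231 jobs/minute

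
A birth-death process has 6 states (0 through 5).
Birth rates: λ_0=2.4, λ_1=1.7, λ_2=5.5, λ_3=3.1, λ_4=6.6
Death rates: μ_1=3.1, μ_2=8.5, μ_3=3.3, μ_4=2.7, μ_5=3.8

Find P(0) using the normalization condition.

Ratios P(n)/P(0) = (λ₀···λₙ₋₁)/(μ₁···μₙ):
P(1)/P(0) = (2.4)/(3.1) = 0.7742
P(2)/P(0) = (2.4×1.7)/(3.1×8.5) = 0.1548
P(3)/P(0) = (2.4×1.7×5.5)/(3.1×8.5×3.3) = 0.2581
P(4)/P(0) = (2.4×1.7×5.5×3.1)/(3.1×8.5×3.3×2.7) = 0.2963
P(5)/P(0) = (2.4×1.7×5.5×3.1×6.6)/(3.1×8.5×3.3×2.7×3.8) = 0.5146

Normalization: ∑ P(n) = 1
P(0) × (1.0000 + 0.7742 + 0.1548 + 0.2581 + 0.2963 + 0.5146) = 1
P(0) × 2.9980 = 1
P(0) = 1/2.9980 = 0.3336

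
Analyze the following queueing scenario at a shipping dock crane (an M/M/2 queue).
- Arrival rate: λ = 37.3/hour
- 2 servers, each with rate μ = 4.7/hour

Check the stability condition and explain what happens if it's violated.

Stability requires ρ = λ/(cμ) < 1
ρ = 37.3/(2 × 4.7) = 37.3/9.40 = 3.9681
Since 3.9681 ≥ 1, the system is UNSTABLE.
Need c > λ/μ = 37.3/4.7 = 7.94.
Minimum servers needed: c = 8.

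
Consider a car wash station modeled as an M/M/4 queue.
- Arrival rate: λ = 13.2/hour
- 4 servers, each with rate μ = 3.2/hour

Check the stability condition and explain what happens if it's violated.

Stability requires ρ = λ/(cμ) < 1
ρ = 13.2/(4 × 3.2) = 13.2/12.80 = 1.0312
Since 1.0312 ≥ 1, the system is UNSTABLE.
Need c > λ/μ = 13.2/3.2 = 4.12.
Minimum servers needed: c = 5.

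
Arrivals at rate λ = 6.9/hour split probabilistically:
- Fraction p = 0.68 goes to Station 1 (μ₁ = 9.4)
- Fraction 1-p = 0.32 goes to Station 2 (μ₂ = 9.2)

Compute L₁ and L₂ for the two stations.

Effective rates: λ₁ = 6.9×0.68 = 4.692, λ₂ = 6.9×0.32 = 2.208
Station 1: ρ₁ = 4.692/9.4 = 0.49915, L₁ = ρ₁/(1-ρ₁) = 0.49915/(1-0.49915) = 0.9966
Station 2: ρ₂ = 2.208/9.2 = 0.2400, L₂ = ρ₂/(1-ρ₂) = 0.2400/(1-0.2400) = 0.3158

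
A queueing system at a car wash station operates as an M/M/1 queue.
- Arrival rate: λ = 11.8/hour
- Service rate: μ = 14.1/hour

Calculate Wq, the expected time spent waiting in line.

First, compute utilization: ρ = λ/μ = 11.8/14.1 = 0.8369
For M/M/1: Wq = λ/(μ(μ-λ))
Wq = 11.8/(14.1 × (14.1-11.8))
Wq = 11.8/(14.1 × 2.30)
Wq = 0.3639 hours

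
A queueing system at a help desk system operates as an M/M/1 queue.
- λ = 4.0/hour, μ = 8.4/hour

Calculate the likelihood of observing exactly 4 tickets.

ρ = λ/μ = 4.0/8.4 = 0.47619
P(n) = (1-ρ)ρⁿ
P(4) = (1-0.47619) × 0.47619^4
P(4) = 0.5238 × 0.05142
P(4) = 0.02693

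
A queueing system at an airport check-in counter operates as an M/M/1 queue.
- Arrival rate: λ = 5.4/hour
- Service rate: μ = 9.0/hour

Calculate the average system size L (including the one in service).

ρ = λ/μ = 5.4/9.0 = 0.6000
For M/M/1: L = λ/(μ-λ)
L = 5.4/(9.0-5.4) = 5.4/3.60
L = 1.5000 passengers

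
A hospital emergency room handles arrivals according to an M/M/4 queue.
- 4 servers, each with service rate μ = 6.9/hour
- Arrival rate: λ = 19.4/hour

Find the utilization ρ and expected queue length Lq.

Traffic intensity: ρ = λ/(cμ) = 19.4/(4×6.9) = 0.7029
Since ρ = 0.7029 < 1, system is stable.
Offered load a = λ/μ = cρ = 19.4/6.9 = 2.8116
P₀ = [ Σₙ₌₀^3 aⁿ/n! + a^4/(4!(1-ρ)) ]⁻¹
Σ = a^0/0! + a^1/1! + a^2/2! + a^3/3! = 1.0000 + 2.8116 + 3.9525 + 3.7043 = 11.4684
a^4/(4!(1-ρ)) = 62.49000/(24 × 0.2971014) = 8.7638
P₀ = 1/(11.4684 + 8.7638) = 0.04943
Lq = P₀·a^4·ρ / (4!(1-ρ)²) = 0.049426 × 62.4900 × 0.70290 / (24 × 0.088269) = 1.0248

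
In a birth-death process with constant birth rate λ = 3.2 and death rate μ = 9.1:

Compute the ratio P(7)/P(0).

For constant rates: P(n)/P(0) = (λ/μ)^n
P(7)/P(0) = (3.2/9.1)^7 = 0.35165^7 = 0.0006649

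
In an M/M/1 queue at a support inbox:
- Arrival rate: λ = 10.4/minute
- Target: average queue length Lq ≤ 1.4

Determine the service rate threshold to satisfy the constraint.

For M/M/1: Lq = λ²/(μ(μ-λ))
Need Lq ≤ 1.4, i.e. μ(μ-λ) ≥ λ²/1.4
μ² - 10.4μ - 108.16/1.4 ≥ 0  →  μ² - 10.4μ - 77.25714 ≥ 0
Quadratic formula (positive root): μ = [λ + √(λ² + 4×77.25714)]/2
Discriminant: 108.16 + 4×77.25714 = 417.1886, √417.1886 = 20.4252
μ ≥ (10.4 + 20.4252)/2 = 15.4126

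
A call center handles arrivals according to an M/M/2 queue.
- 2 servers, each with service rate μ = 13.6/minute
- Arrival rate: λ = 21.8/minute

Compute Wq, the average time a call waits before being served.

Traffic intensity: ρ = λ/(cμ) = 21.8/(2×13.6) = 0.8015
Since ρ = 0.8015 < 1, system is stable.
Offered load a = λ/μ = cρ = 21.8/13.6 = 1.6029
P₀ = [ Σₙ₌₀^1 aⁿ/n! + a^2/(2!(1-ρ)) ]⁻¹
Σ = a^0/0! + a^1/1! = 1.0000 + 1.6029 = 2.6029
a^2/(2!(1-ρ)) = 2.5694/(2 × 0.19853) = 6.4711
P₀ = 1/(2.6029 + 6.4711) = 0.1102
Lq = P₀·a^2·ρ / (2!(1-ρ)²) = 0.110204 × 2.56942 × 0.801471 / (2 × 0.0394139) = 2.8790
Wq = Lq/λ = 2.8790/21.8 = 0.1321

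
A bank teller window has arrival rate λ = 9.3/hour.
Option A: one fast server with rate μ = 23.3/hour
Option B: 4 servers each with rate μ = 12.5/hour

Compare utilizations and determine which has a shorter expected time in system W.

Option A: single server μ = 23.3 (M/M/1)
  ρ_A = 9.3/23.3 = 0.3991
  W_A = 1/(μ-λ) = 1/(23.3-9.3) = 1/14.00 = 0.07143

Option B: 4 servers μ = 12.5 (M/M/4)
  ρ_B = λ/(cμ) = 9.3/(4×12.5) = 0.1860
  Offered load a = λ/μ = cρ = 9.3/12.5 = 0.7440
  P₀ = [ Σₙ₌₀^3 aⁿ/n! + a^4/(4!(1-ρ)) ]⁻¹
  Σ = a^0/0! + a^1/1! + a^2/2! + a^3/3! = 1.0000 + 0.7440 + 0.2768 + 0.06864 = 2.0894
  a^4/(4!(1-ρ)) = 0.3064/(24 × 0.8140) = 0.01568
  P₀ = 1/(2.0894 + 0.01568) = 0.4750
  Lq = P₀·a^4·ρ / (4!(1-ρ)²) = 0.4750 × 0.3064 × 0.1860 / (24 × 0.6626) = 0.001702
  Wq_B = Lq/λ = 0.0017024/9.3 = 0.0001831
  W_B = Wq_B + 1/μ = 0.0001831 + 0.08000 = 0.08018

Since W_A = 0.07143 < W_B = 0.08018, Option A (single fast server) has the shorter time in system.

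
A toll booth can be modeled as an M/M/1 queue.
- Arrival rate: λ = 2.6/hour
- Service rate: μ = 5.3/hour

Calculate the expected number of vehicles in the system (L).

ρ = λ/μ = 2.6/5.3 = 0.4906
For M/M/1: L = λ/(μ-λ)
L = 2.6/(5.3-2.6) = 2.6/2.70
L = 0.9630 vehicles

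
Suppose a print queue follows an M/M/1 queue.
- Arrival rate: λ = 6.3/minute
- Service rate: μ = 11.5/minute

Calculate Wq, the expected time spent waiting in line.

First, compute utilization: ρ = λ/μ = 6.3/11.5 = 0.5478
For M/M/1: Wq = λ/(μ(μ-λ))
Wq = 6.3/(11.5 × (11.5-6.3))
Wq = 6.3/(11.5 × 5.20)
Wq = 0.1054 minutes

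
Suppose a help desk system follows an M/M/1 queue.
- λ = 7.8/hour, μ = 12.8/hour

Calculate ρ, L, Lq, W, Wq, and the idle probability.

Step 1: ρ = λ/μ = 7.8/12.8 = 0.6094
Step 2: L = λ/(μ-λ) = 7.8/5.00 = 1.5600
Step 3: Lq = λ²/(μ(μ-λ)) = 60.84/(12.8×5.00) = 0.9506
Step 4: W = 1/(μ-λ) = 1/5.00 = 0.2000
Step 5: Wq = λ/(μ(μ-λ)) = 7.8/(12.8×5.00) = 0.1219
Step 6: P(0) = 1-ρ = 0.3906
Verify: L = λW = 7.8×0.2000 = 1.5600 ✔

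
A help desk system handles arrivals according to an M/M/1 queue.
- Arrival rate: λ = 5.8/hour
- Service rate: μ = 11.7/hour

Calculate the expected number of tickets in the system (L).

ρ = λ/μ = 5.8/11.7 = 0.4957
For M/M/1: L = λ/(μ-λ)
L = 5.8/(11.7-5.8) = 5.8/5.90
L = 0.9831 tickets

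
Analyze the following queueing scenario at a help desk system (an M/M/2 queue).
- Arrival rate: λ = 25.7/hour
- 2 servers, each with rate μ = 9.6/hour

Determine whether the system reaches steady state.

Stability requires ρ = λ/(cμ) < 1
ρ = 25.7/(2 × 9.6) = 25.7/19.20 = 1.3385
Since 1.3385 ≥ 1, the system is UNSTABLE.
Need c > λ/μ = 25.7/9.6 = 2.68.
Minimum servers needed: c = 3.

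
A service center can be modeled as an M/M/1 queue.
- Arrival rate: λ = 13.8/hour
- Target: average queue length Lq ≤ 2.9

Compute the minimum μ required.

For M/M/1: Lq = λ²/(μ(μ-λ))
Need Lq ≤ 2.9, i.e. μ(μ-λ) ≥ λ²/2.9
μ² - 13.8μ - 190.44/2.9 ≥ 0  →  μ² - 13.8μ - 65.66897 ≥ 0
Quadratic formula (positive root): μ = [λ + √(λ² + 4×65.66897)]/2
Discriminant: 190.44 + 4×65.66897 = 453.1159, √453.1159 = 21.2865
μ ≥ (13.8 + 21.2865)/2 = 17.5433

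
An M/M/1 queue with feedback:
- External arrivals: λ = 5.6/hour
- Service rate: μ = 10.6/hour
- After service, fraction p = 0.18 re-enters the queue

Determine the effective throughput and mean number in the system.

Effective arrival rate: λ_eff = λ/(1-p) = 5.6/(1-0.18) = 5.6/0.82 = 6.8293
ρ = λ_eff/μ = 6.8293/10.6 = 0.64427
L = ρ/(1-ρ) = 0.64427/(1-0.64427) = 1.8111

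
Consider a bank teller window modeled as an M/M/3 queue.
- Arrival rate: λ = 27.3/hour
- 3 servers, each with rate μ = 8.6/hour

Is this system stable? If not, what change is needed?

Stability requires ρ = λ/(cμ) < 1
ρ = 27.3/(3 × 8.6) = 27.3/25.80 = 1.0581
Since 1.0581 ≥ 1, the system is UNSTABLE.
Need c > λ/μ = 27.3/8.6 = 3.17.
Minimum servers needed: c = 4.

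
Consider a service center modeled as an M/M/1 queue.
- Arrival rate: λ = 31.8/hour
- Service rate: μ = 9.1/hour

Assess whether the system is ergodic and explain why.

Stability requires ρ = λ/(cμ) < 1
ρ = 31.8/(1 × 9.1) = 31.8/9.10 = 3.4945
Since 3.4945 ≥ 1, the system is UNSTABLE.
Queue grows without bound. Need μ > λ = 31.8.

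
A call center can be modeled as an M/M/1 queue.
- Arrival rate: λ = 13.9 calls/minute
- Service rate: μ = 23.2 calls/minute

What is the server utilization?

Server utilization: ρ = λ/μ
ρ = 13.9/23.2 = 0.5991
The server is busy 59.91% of the time.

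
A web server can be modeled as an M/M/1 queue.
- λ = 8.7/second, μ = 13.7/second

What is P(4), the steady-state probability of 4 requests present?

ρ = λ/μ = 8.7/13.7 = 0.6350
P(n) = (1-ρ)ρⁿ
P(4) = (1-0.6350) × 0.6350^4
P(4) = 0.3650 × 0.1626
P(4) = 0.05935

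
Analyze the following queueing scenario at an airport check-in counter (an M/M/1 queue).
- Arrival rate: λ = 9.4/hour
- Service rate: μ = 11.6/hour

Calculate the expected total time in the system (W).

First, compute utilization: ρ = λ/μ = 9.4/11.6 = 0.8103
For M/M/1: W = 1/(μ-λ)
W = 1/(11.6-9.4) = 1/2.20
W = 0.4545 hours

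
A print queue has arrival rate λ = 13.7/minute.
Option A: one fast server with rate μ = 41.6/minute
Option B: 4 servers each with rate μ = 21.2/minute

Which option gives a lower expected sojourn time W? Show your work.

Option A: single server μ = 41.6 (M/M/1)
  ρ_A = 13.7/41.6 = 0.3293
  W_A = 1/(μ-λ) = 1/(41.6-13.7) = 1/27.90 = 0.03584

Option B: 4 servers μ = 21.2 (M/M/4)
  ρ_B = λ/(cμ) = 13.7/(4×21.2) = 0.1616
  Offered load a = λ/μ = cρ = 13.7/21.2 = 0.6462
  P₀ = [ Σₙ₌₀^3 aⁿ/n! + a^4/(4!(1-ρ)) ]⁻¹
  Σ = a^0/0! + a^1/1! + a^2/2! + a^3/3! = 1.0000 + 0.6462 + 0.2088 + 0.04498 = 1.9000
  a^4/(4!(1-ρ)) = 0.1744/(24 × 0.8384) = 0.008667
  P₀ = 1/(1.9000 + 0.008667) = 0.5239
  Lq = P₀·a^4·ρ / (4!(1-ρ)²) = 0.523923 × 0.174397 × 0.161557 / (24 × 0.702987) = 0.0008749
  Wq_B = Lq/λ = 0.0008749/13.7 = 0.00006386
  W_B = Wq_B + 1/μ = 0.00006386 + 0.04717 = 0.04723

Since W_A = 0.03584 < W_B = 0.04723, Option A (single fast server) has the shorter time in system.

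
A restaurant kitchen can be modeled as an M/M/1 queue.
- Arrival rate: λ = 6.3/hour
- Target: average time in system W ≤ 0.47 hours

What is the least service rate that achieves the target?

For M/M/1: W = 1/(μ-λ)
Need W ≤ 0.47, so 1/(μ-λ) ≤ 0.47
μ - λ ≥ 1/0.47 = 2.1277
μ ≥ 6.3 + 2.1277 = 8.4277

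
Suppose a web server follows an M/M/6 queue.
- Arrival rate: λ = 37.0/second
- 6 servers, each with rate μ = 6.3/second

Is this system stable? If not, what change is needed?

Stability requires ρ = λ/(cμ) < 1
ρ = 37.0/(6 × 6.3) = 37.0/37.80 = 0.9788
Since 0.9788 < 1, the system is STABLE.
The servers are busy 97.88% of the time.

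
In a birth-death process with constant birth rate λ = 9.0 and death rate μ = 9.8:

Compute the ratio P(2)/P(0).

For constant rates: P(n)/P(0) = (λ/μ)^n
P(2)/P(0) = (9.0/9.8)^2 = 0.91837^2 = 0.8434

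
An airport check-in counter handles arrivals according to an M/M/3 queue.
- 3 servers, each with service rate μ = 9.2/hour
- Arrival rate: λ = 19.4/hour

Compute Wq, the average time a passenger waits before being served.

Traffic intensity: ρ = λ/(cμ) = 19.4/(3×9.2) = 0.7029
Since ρ = 0.7029 < 1, system is stable.
Offered load a = λ/μ = cρ = 19.4/9.2 = 2.1087
P₀ = [ Σₙ₌₀^2 aⁿ/n! + a^3/(3!(1-ρ)) ]⁻¹
Σ = a^0/0! + a^1/1! + a^2/2! = 1.0000 + 2.1087 + 2.2233 = 5.3320
a^3/(3!(1-ρ)) = 9.3765/(6 × 0.2971) = 5.2600
P₀ = 1/(5.3320 + 5.2600) = 0.09441
Lq = P₀·a^3·ρ / (3!(1-ρ)²) = 0.09441 × 9.3765 × 0.7029 / (6 × 0.08827) = 1.1749
Wq = Lq/λ = 1.1749/19.4 = 0.06056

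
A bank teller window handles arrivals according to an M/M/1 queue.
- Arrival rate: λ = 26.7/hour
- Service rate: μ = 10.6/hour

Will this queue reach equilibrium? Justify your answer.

Stability requires ρ = λ/(cμ) < 1
ρ = 26.7/(1 × 10.6) = 26.7/10.60 = 2.5189
Since 2.5189 ≥ 1, the system is UNSTABLE.
Queue grows without bound. Need μ > λ = 26.7.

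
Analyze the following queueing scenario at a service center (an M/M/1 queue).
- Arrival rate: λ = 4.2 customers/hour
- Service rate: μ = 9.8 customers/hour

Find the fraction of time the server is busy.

Server utilization: ρ = λ/μ
ρ = 4.2/9.8 = 0.4286
The server is busy 42.86% of the time.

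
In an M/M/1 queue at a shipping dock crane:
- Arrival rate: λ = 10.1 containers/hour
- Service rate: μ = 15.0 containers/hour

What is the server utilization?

Server utilization: ρ = λ/μ
ρ = 10.1/15.0 = 0.6733
The server is busy 67.33% of the time.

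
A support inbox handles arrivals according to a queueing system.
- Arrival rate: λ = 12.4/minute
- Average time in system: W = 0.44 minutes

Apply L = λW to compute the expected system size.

Little's Law: L = λW
L = 12.4 × 0.44 = 5.4560 emails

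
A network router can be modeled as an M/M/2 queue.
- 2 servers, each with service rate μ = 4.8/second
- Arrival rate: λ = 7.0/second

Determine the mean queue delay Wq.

Traffic intensity: ρ = λ/(cμ) = 7.0/(2×4.8) = 0.7292
Since ρ = 0.7292 < 1, system is stable.
Offered load a = λ/μ = cρ = 7.0/4.8 = 1.4583
P₀ = [ Σₙ₌₀^1 aⁿ/n! + a^2/(2!(1-ρ)) ]⁻¹
Σ = a^0/0! + a^1/1! = 1.0000 + 1.4583 = 2.4583
a^2/(2!(1-ρ)) = 2.1267/(2 × 0.27083) = 3.9263
P₀ = 1/(2.4583 + 3.9263) = 0.1566
Lq = P₀·a^2·ρ / (2!(1-ρ)²) = 0.15663 × 2.1267 × 0.72917 / (2 × 0.073351) = 1.6557
Wq = Lq/λ = 1.6557/7.0 = 0.2365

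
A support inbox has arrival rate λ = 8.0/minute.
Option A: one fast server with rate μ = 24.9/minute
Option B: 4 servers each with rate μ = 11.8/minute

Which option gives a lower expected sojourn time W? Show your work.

Option A: single server μ = 24.9 (M/M/1)
  ρ_A = 8.0/24.9 = 0.3213
  W_A = 1/(μ-λ) = 1/(24.9-8.0) = 1/16.90 = 0.05917

Option B: 4 servers μ = 11.8 (M/M/4)
  ρ_B = λ/(cμ) = 8.0/(4×11.8) = 0.1695
  Offered load a = λ/μ = cρ = 8.0/11.8 = 0.6780
  P₀ = [ Σₙ₌₀^3 aⁿ/n! + a^4/(4!(1-ρ)) ]⁻¹
  Σ = a^0/0! + a^1/1! + a^2/2! + a^3/3! = 1.0000 + 0.6780 + 0.2298 + 0.05194 = 1.9597
  a^4/(4!(1-ρ)) = 0.2113/(24 × 0.8305) = 0.01060
  P₀ = 1/(1.9597 + 0.01060) = 0.5075
  Lq = P₀·a^4·ρ / (4!(1-ρ)²) = 0.5075 × 0.2113 × 0.1695 / (24 × 0.6897) = 0.001098
  Wq_B = Lq/λ = 0.00109785/8.0 = 0.00013723
  W_B = Wq_B + 1/μ = 0.00013723 + 0.084746 = 0.08488

Since W_A = 0.05917 < W_B = 0.08488, Option A (single fast server) has the shorter time in system.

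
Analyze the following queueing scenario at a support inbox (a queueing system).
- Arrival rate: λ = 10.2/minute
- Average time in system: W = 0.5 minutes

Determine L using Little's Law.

Little's Law: L = λW
L = 10.2 × 0.5 = 5.1000 emails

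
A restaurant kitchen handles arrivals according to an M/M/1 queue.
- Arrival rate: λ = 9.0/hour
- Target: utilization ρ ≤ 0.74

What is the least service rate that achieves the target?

ρ = λ/μ, so μ = λ/ρ
μ ≥ 9.0/0.74 = 12.1622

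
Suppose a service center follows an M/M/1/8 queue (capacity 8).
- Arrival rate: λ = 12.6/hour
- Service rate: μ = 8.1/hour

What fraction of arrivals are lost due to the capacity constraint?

ρ = λ/μ = 12.6/8.1 = 1.55556
P₀ = (1-ρ)/(1-ρ^(K+1)) = (1-1.55556)/(1-1.55556^9) = -0.5556/-52.3311 = 0.01062
P_K = P₀×ρ^K = 0.010616 × 1.55556^8 = 0.010616 × 34.2842 = 0.3640
Blocking probability = 36.40%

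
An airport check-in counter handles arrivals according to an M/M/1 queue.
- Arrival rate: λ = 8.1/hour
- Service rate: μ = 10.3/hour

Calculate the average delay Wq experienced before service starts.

First, compute utilization: ρ = λ/μ = 8.1/10.3 = 0.7864
For M/M/1: Wq = λ/(μ(μ-λ))
Wq = 8.1/(10.3 × (10.3-8.1))
Wq = 8.1/(10.3 × 2.20)
Wq = 0.3575 hours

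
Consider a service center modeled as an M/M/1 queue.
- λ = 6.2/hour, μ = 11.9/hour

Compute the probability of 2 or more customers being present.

ρ = λ/μ = 6.2/11.9 = 0.5210
P(N ≥ n) = ρⁿ
P(N ≥ 2) = 0.5210^2
P(N ≥ 2) = 0.2714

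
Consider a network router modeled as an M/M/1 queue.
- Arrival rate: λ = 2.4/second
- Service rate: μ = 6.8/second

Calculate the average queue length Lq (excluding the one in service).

ρ = λ/μ = 2.4/6.8 = 0.3529
For M/M/1: Lq = λ²/(μ(μ-λ))
Lq = 5.76/(6.8 × 4.40)
Lq = 0.1925 packets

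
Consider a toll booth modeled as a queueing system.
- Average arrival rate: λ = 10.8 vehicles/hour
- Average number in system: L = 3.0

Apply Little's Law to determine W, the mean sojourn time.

Little's Law: L = λW, so W = L/λ
W = 3.0/10.8 = 0.2778 hours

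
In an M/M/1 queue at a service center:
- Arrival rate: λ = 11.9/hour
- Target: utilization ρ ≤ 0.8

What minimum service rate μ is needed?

ρ = λ/μ, so μ = λ/ρ
μ ≥ 11.9/0.8 = 14.8750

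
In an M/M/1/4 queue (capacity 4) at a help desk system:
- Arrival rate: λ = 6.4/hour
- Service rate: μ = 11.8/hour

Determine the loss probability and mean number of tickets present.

ρ = λ/μ = 6.4/11.8 = 0.54237
P₀ = (1-ρ)/(1-ρ^(K+1)) = (1-0.54237)/(1-0.54237^5) = 0.45763/0.95307 = 0.4802
P_K = P₀×ρ^K = 0.4802 × 0.54237^4 = 0.4802 × 0.08653 = 0.04155
Blocking probability P_4 = 0.04155 (4.16%)
L = ρ[1 - (K+1)ρ^K + Kρ^(K+1)] / [(1-ρ)(1-ρ^(K+1))]
L = 0.54237 × (1 - 5×0.08653 + 4×0.04693) / ((1 - 0.54237) × (1 - 0.04693)) = 0.9390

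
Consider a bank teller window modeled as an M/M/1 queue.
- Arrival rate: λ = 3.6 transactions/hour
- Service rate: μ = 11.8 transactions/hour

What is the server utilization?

Server utilization: ρ = λ/μ
ρ = 3.6/11.8 = 0.3051
The server is busy 30.51% of the time.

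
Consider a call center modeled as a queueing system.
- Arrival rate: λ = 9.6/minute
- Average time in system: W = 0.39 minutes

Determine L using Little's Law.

Little's Law: L = λW
L = 9.6 × 0.39 = 3.7440 calls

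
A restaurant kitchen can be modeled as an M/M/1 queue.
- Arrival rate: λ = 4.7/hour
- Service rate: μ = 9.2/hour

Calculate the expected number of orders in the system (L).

ρ = λ/μ = 4.7/9.2 = 0.5109
For M/M/1: L = λ/(μ-λ)
L = 4.7/(9.2-4.7) = 4.7/4.50
L = 1.0444 orders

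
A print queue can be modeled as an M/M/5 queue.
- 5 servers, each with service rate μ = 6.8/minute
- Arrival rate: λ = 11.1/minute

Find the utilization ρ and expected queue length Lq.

Traffic intensity: ρ = λ/(cμ) = 11.1/(5×6.8) = 0.3265
Since ρ = 0.3265 < 1, system is stable.
Offered load a = λ/μ = cρ = 11.1/6.8 = 1.6324
P₀ = [ Σₙ₌₀^4 aⁿ/n! + a^5/(5!(1-ρ)) ]⁻¹
Σ = a^0/0! + a^1/1! + a^2/2! + a^3/3! + a^4/4! = 1.0000 + 1.6324 + 1.3323 + 0.7249 + 0.2958 = 4.9854
a^5/(5!(1-ρ)) = 11.5897/(120 × 0.6735) = 0.1434
P₀ = 1/(4.9854 + 0.1434) = 0.1950
Lq = P₀·a^5·ρ / (5!(1-ρ)²) = 0.19498 × 11.5897 × 0.32647 / (120 × 0.45364) = 0.01355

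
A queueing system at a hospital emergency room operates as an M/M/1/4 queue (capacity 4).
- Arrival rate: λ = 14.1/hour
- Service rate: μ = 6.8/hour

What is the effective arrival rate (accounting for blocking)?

ρ = λ/μ = 14.1/6.8 = 2.0735
P₀ = (1-ρ)/(1-ρ^(K+1)) = (1-2.0735)/(1-2.0735^5) = -1.0735/-37.3284 = 0.02876
P_K = P₀×ρ^K = 0.02876 × 2.0735^4 = 0.02876 × 18.4849 = 0.5316
λ_eff = λ(1-P_K) = 14.1 × (1 - 0.531599) = 14.1 × 0.468401 = 6.6045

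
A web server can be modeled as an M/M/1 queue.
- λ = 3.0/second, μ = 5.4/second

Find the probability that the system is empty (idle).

ρ = λ/μ = 3.0/5.4 = 0.5556
P(0) = 1 - ρ = 1 - 0.5556 = 0.4444
The server is idle 44.44% of the time.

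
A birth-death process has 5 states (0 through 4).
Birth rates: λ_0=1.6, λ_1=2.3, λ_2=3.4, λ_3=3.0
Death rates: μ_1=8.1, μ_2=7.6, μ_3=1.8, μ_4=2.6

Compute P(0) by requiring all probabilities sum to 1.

Ratios P(n)/P(0) = (λ₀···λₙ₋₁)/(μ₁···μₙ):
P(1)/P(0) = (1.6)/(8.1) = 0.1975
P(2)/P(0) = (1.6×2.3)/(8.1×7.6) = 0.05978
P(3)/P(0) = (1.6×2.3×3.4)/(8.1×7.6×1.8) = 0.1129
P(4)/P(0) = (1.6×2.3×3.4×3.0)/(8.1×7.6×1.8×2.6) = 0.1303

Normalization: ∑ P(n) = 1
P(0) × (1.0000 + 0.1975 + 0.05978 + 0.1129 + 0.1303) = 1
P(0) × 1.5005 = 1
P(0) = 1/1.5005 = 0.6664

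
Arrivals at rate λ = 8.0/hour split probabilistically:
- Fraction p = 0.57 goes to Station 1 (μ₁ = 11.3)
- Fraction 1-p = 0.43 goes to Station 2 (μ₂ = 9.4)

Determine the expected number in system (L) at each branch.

Effective rates: λ₁ = 8.0×0.57 = 4.56, λ₂ = 8.0×0.43 = 3.44
Station 1: ρ₁ = 4.56/11.3 = 0.40354, L₁ = ρ₁/(1-ρ₁) = 0.40354/(1-0.40354) = 0.6766
Station 2: ρ₂ = 3.44/9.4 = 0.36596, L₂ = ρ₂/(1-ρ₂) = 0.36596/(1-0.36596) = 0.5772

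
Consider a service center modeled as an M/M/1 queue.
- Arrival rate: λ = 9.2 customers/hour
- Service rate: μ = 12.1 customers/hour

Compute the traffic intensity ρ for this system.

Server utilization: ρ = λ/μ
ρ = 9.2/12.1 = 0.7603
The server is busy 76.03% of the time.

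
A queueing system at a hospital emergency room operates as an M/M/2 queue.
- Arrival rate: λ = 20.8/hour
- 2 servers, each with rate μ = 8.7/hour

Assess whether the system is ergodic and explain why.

Stability requires ρ = λ/(cμ) < 1
ρ = 20.8/(2 × 8.7) = 20.8/17.40 = 1.1954
Since 1.1954 ≥ 1, the system is UNSTABLE.
Need c > λ/μ = 20.8/8.7 = 2.39.
Minimum servers needed: c = 3.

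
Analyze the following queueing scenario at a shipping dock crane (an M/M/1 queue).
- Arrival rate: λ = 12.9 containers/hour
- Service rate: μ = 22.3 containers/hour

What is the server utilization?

Server utilization: ρ = λ/μ
ρ = 12.9/22.3 = 0.5785
The server is busy 57.85% of the time.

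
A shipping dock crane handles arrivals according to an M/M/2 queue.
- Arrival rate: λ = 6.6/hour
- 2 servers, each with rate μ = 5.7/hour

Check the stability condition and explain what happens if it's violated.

Stability requires ρ = λ/(cμ) < 1
ρ = 6.6/(2 × 5.7) = 6.6/11.40 = 0.5789
Since 0.5789 < 1, the system is STABLE.
The servers are busy 57.89% of the time.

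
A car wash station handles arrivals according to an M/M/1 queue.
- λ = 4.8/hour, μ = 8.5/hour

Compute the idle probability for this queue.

ρ = λ/μ = 4.8/8.5 = 0.5647
P(0) = 1 - ρ = 1 - 0.5647 = 0.4353
The server is idle 43.53% of the time.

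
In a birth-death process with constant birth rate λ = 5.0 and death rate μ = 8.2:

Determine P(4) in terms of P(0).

For constant rates: P(n)/P(0) = (λ/μ)^n
P(4)/P(0) = (5.0/8.2)^4 = 0.60976^4 = 0.1382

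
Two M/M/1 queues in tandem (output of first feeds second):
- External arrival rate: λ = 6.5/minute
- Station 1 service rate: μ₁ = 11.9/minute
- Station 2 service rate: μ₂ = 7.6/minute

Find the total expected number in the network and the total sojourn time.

By Jackson's theorem, each station behaves as independent M/M/1.
Station 1: ρ₁ = 6.5/11.9 = 0.5462, L₁ = ρ₁/(1-ρ₁) = λ/(μ₁-λ) = 6.5/5.40 = 1.2037
Station 2: ρ₂ = 6.5/7.6 = 0.8553, L₂ = ρ₂/(1-ρ₂) = λ/(μ₂-λ) = 6.5/1.10 = 5.9091
Total: L = L₁ + L₂ = 1.2037 + 5.9091 = 7.1128
W = L/λ = 7.1128/6.5 = 1.0943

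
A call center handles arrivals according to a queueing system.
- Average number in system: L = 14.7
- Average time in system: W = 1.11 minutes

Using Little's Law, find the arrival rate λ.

Little's Law: L = λW, so λ = L/W
λ = 14.7/1.11 = 13.2432 calls/minute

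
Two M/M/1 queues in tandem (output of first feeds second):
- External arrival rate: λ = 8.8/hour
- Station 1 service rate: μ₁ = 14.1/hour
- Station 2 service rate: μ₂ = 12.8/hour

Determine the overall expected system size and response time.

By Jackson's theorem, each station behaves as independent M/M/1.
Station 1: ρ₁ = 8.8/14.1 = 0.6241, L₁ = ρ₁/(1-ρ₁) = λ/(μ₁-λ) = 8.8/5.30 = 1.6604
Station 2: ρ₂ = 8.8/12.8 = 0.6875, L₂ = ρ₂/(1-ρ₂) = λ/(μ₂-λ) = 8.8/4.00 = 2.2000
Total: L = L₁ + L₂ = 1.6604 + 2.2000 = 3.8604
W = L/λ = 3.8604/8.8 = 0.4387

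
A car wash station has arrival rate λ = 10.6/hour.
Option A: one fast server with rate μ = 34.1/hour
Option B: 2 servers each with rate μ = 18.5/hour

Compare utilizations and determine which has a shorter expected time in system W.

Option A: single server μ = 34.1 (M/M/1)
  ρ_A = 10.6/34.1 = 0.3109
  W_A = 1/(μ-λ) = 1/(34.1-10.6) = 1/23.50 = 0.04255

Option B: 2 servers μ = 18.5 (M/M/2)
  ρ_B = λ/(cμ) = 10.6/(2×18.5) = 0.2865
  Offered load a = λ/μ = cρ = 10.6/18.5 = 0.5730
  P₀ = [ Σₙ₌₀^1 aⁿ/n! + a^2/(2!(1-ρ)) ]⁻¹
  Σ = a^0/0! + a^1/1! = 1.0000 + 0.5730 = 1.5730
  a^2/(2!(1-ρ)) = 0.3283/(2 × 0.7135) = 0.2301
  P₀ = 1/(1.5730 + 0.2301) = 0.5546
  Lq = P₀·a^2·ρ / (2!(1-ρ)²) = 0.5546 × 0.3283 × 0.2865 / (2 × 0.5091) = 0.05123
  Wq_B = Lq/λ = 0.051231/10.6 = 0.0048331
  W_B = Wq_B + 1/μ = 0.0048331 + 0.054054 = 0.05889

Since W_A = 0.04255 < W_B = 0.05889, Option A (single fast server) has the shorter time in system.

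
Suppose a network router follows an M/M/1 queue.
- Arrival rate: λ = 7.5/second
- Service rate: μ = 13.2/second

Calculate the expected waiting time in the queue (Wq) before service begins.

First, compute utilization: ρ = λ/μ = 7.5/13.2 = 0.5682
For M/M/1: Wq = λ/(μ(μ-λ))
Wq = 7.5/(13.2 × (13.2-7.5))
Wq = 7.5/(13.2 × 5.70)
Wq = 0.09968 seconds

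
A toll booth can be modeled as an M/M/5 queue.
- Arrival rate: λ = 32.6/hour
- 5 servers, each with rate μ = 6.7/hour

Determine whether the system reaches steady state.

Stability requires ρ = λ/(cμ) < 1
ρ = 32.6/(5 × 6.7) = 32.6/33.50 = 0.9731
Since 0.9731 < 1, the system is STABLE.
The servers are busy 97.31% of the time.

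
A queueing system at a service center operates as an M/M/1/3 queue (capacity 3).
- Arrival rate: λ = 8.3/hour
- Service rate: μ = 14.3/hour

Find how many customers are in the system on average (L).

ρ = λ/μ = 8.3/14.3 = 0.58042
P₀ = (1-ρ)/(1-ρ^(K+1)) = (1-0.58042)/(1-0.58042^4) = 0.4196/0.8865 = 0.4733
P_K = P₀×ρ^K = 0.47330 × 0.58042^3 = 0.47330 × 0.19554 = 0.09255
L = ρ[1 - (K+1)ρ^K + Kρ^(K+1)] / [(1-ρ)(1-ρ^(K+1))]
L = 0.58042 × (1 - 4×0.19554 + 3×0.11349) / ((1 - 0.58042) × (1 - 0.11349)) = 0.8712 customers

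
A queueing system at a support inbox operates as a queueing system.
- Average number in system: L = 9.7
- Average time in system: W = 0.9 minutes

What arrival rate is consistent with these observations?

Little's Law: L = λW, so λ = L/W
λ = 9.7/0.9 = 10.7778 emails/minute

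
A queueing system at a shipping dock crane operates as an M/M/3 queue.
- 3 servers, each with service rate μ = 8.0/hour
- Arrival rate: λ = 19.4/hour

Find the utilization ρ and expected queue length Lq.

Traffic intensity: ρ = λ/(cμ) = 19.4/(3×8.0) = 0.8083
Since ρ = 0.8083 < 1, system is stable.
Offered load a = λ/μ = cρ = 19.4/8.0 = 2.4250
P₀ = [ Σₙ₌₀^2 aⁿ/n! + a^3/(3!(1-ρ)) ]⁻¹
Σ = a^0/0! + a^1/1! + a^2/2! = 1.0000 + 2.4250 + 2.9403 = 6.3653
a^3/(3!(1-ρ)) = 14.2605/(6 × 0.191667) = 12.4004
P₀ = 1/(6.3653 + 12.4004) = 0.05329
Lq = P₀·a^3·ρ / (3!(1-ρ)²) = 0.053289 × 14.2605 × 0.80833 / (6 × 0.036736) = 2.7869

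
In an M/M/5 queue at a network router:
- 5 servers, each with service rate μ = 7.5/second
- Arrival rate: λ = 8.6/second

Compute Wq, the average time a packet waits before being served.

Traffic intensity: ρ = λ/(cμ) = 8.6/(5×7.5) = 0.2293
Since ρ = 0.2293 < 1, system is stable.
Offered load a = λ/μ = cρ = 8.6/7.5 = 1.1467
P₀ = [ Σₙ₌₀^4 aⁿ/n! + a^5/(5!(1-ρ)) ]⁻¹
Σ = a^0/0! + a^1/1! + a^2/2! + a^3/3! + a^4/4! = 1.0000 + 1.1467 + 0.6574 + 0.2513 + 0.07203 = 3.1274
a^5/(5!(1-ρ)) = 1.9824/(120 × 0.7707) = 0.02144
P₀ = 1/(3.1274 + 0.02144) = 0.3176
Lq = P₀·a^5·ρ / (5!(1-ρ)²) = 0.3176 × 1.9824 × 0.2293 / (120 × 0.5939) = 0.002026
Wq = Lq/λ = 0.002026/8.6 = 0.0002356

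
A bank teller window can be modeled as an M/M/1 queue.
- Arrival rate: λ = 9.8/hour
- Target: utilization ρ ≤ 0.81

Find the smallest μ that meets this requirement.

ρ = λ/μ, so μ = λ/ρ
μ ≥ 9.8/0.81 = 12.0988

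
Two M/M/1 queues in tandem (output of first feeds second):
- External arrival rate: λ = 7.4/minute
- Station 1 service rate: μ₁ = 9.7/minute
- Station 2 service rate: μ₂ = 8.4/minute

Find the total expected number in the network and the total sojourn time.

By Jackson's theorem, each station behaves as independent M/M/1.
Station 1: ρ₁ = 7.4/9.7 = 0.7629, L₁ = ρ₁/(1-ρ₁) = λ/(μ₁-λ) = 7.4/2.30 = 3.2174
Station 2: ρ₂ = 7.4/8.4 = 0.8810, L₂ = ρ₂/(1-ρ₂) = λ/(μ₂-λ) = 7.4/1.00 = 7.4000
Total: L = L₁ + L₂ = 3.2174 + 7.4000 = 10.6174
W = L/λ = 10.6174/7.4 = 1.4348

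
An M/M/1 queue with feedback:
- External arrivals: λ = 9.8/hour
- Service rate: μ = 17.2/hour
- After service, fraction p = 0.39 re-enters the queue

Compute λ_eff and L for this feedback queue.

Effective arrival rate: λ_eff = λ/(1-p) = 9.8/(1-0.39) = 9.8/0.61 = 16.06557377
ρ = λ_eff/μ = 16.06557377/17.2 = 0.934044987
L = ρ/(1-ρ) = 0.934044987/(1-0.934044987) = 14.1618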